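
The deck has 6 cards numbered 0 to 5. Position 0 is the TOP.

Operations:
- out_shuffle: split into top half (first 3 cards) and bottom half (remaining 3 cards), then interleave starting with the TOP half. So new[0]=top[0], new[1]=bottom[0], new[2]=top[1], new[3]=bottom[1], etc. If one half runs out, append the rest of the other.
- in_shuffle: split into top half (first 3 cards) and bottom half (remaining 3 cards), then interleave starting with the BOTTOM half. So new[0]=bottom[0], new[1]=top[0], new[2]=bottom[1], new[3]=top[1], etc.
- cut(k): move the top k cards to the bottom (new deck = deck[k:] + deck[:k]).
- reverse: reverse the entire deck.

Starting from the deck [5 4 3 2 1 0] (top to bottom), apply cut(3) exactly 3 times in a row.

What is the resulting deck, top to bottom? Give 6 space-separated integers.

After op 1 (cut(3)): [2 1 0 5 4 3]
After op 2 (cut(3)): [5 4 3 2 1 0]
After op 3 (cut(3)): [2 1 0 5 4 3]

Answer: 2 1 0 5 4 3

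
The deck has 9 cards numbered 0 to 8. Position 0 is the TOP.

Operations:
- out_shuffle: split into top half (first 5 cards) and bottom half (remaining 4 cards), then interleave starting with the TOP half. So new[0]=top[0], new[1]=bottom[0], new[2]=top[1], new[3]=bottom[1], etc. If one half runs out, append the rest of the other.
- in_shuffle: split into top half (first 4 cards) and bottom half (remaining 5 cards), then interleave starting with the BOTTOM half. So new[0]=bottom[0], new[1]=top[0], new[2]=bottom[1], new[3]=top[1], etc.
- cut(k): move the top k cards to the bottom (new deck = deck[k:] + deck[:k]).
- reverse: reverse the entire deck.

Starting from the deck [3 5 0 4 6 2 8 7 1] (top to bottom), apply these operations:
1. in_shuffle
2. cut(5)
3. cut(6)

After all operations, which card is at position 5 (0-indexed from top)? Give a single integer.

After op 1 (in_shuffle): [6 3 2 5 8 0 7 4 1]
After op 2 (cut(5)): [0 7 4 1 6 3 2 5 8]
After op 3 (cut(6)): [2 5 8 0 7 4 1 6 3]
Position 5: card 4.

Answer: 4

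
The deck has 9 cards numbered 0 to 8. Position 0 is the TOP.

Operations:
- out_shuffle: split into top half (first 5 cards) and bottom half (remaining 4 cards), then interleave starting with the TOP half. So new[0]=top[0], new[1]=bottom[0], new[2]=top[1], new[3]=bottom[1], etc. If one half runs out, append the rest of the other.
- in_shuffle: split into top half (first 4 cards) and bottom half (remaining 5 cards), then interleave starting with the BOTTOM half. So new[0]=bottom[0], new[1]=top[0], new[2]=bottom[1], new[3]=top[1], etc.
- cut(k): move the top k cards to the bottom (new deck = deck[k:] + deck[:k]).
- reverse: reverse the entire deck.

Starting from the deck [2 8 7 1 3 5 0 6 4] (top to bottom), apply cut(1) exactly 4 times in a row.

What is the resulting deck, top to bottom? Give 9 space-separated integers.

After op 1 (cut(1)): [8 7 1 3 5 0 6 4 2]
After op 2 (cut(1)): [7 1 3 5 0 6 4 2 8]
After op 3 (cut(1)): [1 3 5 0 6 4 2 8 7]
After op 4 (cut(1)): [3 5 0 6 4 2 8 7 1]

Answer: 3 5 0 6 4 2 8 7 1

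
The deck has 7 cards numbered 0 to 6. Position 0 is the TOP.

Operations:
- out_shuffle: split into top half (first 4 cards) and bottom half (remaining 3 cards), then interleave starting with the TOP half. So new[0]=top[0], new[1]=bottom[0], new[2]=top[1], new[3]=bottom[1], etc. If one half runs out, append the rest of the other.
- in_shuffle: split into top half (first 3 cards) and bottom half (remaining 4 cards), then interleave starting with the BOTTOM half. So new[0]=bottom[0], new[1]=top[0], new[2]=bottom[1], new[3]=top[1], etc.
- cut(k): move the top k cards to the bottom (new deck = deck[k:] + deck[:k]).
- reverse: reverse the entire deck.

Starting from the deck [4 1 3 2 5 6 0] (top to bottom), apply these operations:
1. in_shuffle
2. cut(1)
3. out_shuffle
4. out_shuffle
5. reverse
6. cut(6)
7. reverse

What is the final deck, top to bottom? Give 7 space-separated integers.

After op 1 (in_shuffle): [2 4 5 1 6 3 0]
After op 2 (cut(1)): [4 5 1 6 3 0 2]
After op 3 (out_shuffle): [4 3 5 0 1 2 6]
After op 4 (out_shuffle): [4 1 3 2 5 6 0]
After op 5 (reverse): [0 6 5 2 3 1 4]
After op 6 (cut(6)): [4 0 6 5 2 3 1]
After op 7 (reverse): [1 3 2 5 6 0 4]

Answer: 1 3 2 5 6 0 4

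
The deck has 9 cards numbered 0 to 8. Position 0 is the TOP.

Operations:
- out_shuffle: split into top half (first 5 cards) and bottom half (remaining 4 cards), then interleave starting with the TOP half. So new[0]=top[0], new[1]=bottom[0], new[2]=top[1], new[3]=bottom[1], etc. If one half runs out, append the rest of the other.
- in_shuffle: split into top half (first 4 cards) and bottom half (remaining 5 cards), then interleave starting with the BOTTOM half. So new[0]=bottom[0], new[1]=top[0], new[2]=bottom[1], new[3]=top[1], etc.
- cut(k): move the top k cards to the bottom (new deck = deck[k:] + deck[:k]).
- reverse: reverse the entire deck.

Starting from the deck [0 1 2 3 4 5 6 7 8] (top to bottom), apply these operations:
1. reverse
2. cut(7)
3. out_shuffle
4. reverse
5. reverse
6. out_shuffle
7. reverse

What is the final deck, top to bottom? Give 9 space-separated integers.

After op 1 (reverse): [8 7 6 5 4 3 2 1 0]
After op 2 (cut(7)): [1 0 8 7 6 5 4 3 2]
After op 3 (out_shuffle): [1 5 0 4 8 3 7 2 6]
After op 4 (reverse): [6 2 7 3 8 4 0 5 1]
After op 5 (reverse): [1 5 0 4 8 3 7 2 6]
After op 6 (out_shuffle): [1 3 5 7 0 2 4 6 8]
After op 7 (reverse): [8 6 4 2 0 7 5 3 1]

Answer: 8 6 4 2 0 7 5 3 1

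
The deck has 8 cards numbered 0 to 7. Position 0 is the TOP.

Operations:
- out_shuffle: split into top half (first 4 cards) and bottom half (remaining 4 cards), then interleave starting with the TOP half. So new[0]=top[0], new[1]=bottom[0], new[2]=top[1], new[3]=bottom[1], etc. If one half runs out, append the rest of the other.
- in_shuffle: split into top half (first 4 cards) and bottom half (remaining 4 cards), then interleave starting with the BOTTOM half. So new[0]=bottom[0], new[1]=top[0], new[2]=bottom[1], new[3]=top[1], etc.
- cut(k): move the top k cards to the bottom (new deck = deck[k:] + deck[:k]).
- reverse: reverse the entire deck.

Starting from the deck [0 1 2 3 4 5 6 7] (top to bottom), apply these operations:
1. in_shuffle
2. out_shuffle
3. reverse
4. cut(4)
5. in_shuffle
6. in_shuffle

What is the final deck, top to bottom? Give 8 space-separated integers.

After op 1 (in_shuffle): [4 0 5 1 6 2 7 3]
After op 2 (out_shuffle): [4 6 0 2 5 7 1 3]
After op 3 (reverse): [3 1 7 5 2 0 6 4]
After op 4 (cut(4)): [2 0 6 4 3 1 7 5]
After op 5 (in_shuffle): [3 2 1 0 7 6 5 4]
After op 6 (in_shuffle): [7 3 6 2 5 1 4 0]

Answer: 7 3 6 2 5 1 4 0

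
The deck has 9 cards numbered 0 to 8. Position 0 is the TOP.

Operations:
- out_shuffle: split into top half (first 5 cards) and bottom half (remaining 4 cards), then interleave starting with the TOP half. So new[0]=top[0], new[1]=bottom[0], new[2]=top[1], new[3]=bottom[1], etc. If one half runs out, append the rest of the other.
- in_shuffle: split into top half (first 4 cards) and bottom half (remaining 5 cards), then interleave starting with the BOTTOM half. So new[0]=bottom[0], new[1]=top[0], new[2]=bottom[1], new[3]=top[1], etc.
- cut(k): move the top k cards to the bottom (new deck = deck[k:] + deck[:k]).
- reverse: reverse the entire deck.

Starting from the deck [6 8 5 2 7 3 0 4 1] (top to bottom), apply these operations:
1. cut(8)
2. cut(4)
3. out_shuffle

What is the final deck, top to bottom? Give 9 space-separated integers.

Answer: 2 1 7 6 3 8 0 5 4

Derivation:
After op 1 (cut(8)): [1 6 8 5 2 7 3 0 4]
After op 2 (cut(4)): [2 7 3 0 4 1 6 8 5]
After op 3 (out_shuffle): [2 1 7 6 3 8 0 5 4]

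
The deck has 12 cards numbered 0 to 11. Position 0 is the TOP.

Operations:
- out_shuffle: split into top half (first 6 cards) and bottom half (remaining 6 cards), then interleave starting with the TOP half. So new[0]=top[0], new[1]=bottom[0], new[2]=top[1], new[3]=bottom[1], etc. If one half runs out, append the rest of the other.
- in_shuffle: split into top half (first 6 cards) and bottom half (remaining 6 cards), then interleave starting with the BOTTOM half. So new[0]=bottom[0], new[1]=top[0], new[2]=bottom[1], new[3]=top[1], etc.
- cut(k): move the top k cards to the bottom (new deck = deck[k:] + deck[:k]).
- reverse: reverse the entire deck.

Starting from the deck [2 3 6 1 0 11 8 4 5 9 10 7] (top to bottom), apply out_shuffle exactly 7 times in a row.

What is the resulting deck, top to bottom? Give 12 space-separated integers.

After op 1 (out_shuffle): [2 8 3 4 6 5 1 9 0 10 11 7]
After op 2 (out_shuffle): [2 1 8 9 3 0 4 10 6 11 5 7]
After op 3 (out_shuffle): [2 4 1 10 8 6 9 11 3 5 0 7]
After op 4 (out_shuffle): [2 9 4 11 1 3 10 5 8 0 6 7]
After op 5 (out_shuffle): [2 10 9 5 4 8 11 0 1 6 3 7]
After op 6 (out_shuffle): [2 11 10 0 9 1 5 6 4 3 8 7]
After op 7 (out_shuffle): [2 5 11 6 10 4 0 3 9 8 1 7]

Answer: 2 5 11 6 10 4 0 3 9 8 1 7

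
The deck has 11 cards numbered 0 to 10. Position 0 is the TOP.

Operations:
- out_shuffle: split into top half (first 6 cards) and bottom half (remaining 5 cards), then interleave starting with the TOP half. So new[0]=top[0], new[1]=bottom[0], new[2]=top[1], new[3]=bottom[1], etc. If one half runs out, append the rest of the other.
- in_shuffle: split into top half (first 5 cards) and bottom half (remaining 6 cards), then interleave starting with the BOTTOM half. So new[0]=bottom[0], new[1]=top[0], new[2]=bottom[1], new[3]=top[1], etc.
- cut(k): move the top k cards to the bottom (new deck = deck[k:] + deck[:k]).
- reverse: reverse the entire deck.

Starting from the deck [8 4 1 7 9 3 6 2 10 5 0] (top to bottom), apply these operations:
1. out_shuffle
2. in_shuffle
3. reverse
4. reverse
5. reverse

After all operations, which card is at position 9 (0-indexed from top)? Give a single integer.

Answer: 8

Derivation:
After op 1 (out_shuffle): [8 6 4 2 1 10 7 5 9 0 3]
After op 2 (in_shuffle): [10 8 7 6 5 4 9 2 0 1 3]
After op 3 (reverse): [3 1 0 2 9 4 5 6 7 8 10]
After op 4 (reverse): [10 8 7 6 5 4 9 2 0 1 3]
After op 5 (reverse): [3 1 0 2 9 4 5 6 7 8 10]
Position 9: card 8.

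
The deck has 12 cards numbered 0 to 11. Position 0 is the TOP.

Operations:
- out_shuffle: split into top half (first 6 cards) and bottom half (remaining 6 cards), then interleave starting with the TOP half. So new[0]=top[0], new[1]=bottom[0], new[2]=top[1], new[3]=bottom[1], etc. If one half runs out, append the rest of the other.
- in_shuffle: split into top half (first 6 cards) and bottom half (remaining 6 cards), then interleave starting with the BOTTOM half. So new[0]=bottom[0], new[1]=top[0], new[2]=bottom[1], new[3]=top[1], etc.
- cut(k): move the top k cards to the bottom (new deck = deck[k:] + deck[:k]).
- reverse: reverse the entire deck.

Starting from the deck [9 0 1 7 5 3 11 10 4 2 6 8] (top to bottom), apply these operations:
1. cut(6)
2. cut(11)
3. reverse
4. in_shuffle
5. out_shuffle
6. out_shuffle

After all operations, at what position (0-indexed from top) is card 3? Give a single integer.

After op 1 (cut(6)): [11 10 4 2 6 8 9 0 1 7 5 3]
After op 2 (cut(11)): [3 11 10 4 2 6 8 9 0 1 7 5]
After op 3 (reverse): [5 7 1 0 9 8 6 2 4 10 11 3]
After op 4 (in_shuffle): [6 5 2 7 4 1 10 0 11 9 3 8]
After op 5 (out_shuffle): [6 10 5 0 2 11 7 9 4 3 1 8]
After op 6 (out_shuffle): [6 7 10 9 5 4 0 3 2 1 11 8]
Card 3 is at position 7.

Answer: 7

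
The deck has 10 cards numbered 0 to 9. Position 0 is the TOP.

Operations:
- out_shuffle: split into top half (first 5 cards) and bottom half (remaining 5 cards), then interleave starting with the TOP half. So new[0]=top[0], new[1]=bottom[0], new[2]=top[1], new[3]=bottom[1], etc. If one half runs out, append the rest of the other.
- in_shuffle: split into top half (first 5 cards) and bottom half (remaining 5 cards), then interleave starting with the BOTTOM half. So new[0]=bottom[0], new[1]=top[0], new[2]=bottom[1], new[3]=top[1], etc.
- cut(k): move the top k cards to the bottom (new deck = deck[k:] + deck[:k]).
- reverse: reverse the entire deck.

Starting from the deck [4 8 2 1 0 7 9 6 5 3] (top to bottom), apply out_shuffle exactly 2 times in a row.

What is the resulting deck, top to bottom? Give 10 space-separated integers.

Answer: 4 6 7 1 8 5 9 0 2 3

Derivation:
After op 1 (out_shuffle): [4 7 8 9 2 6 1 5 0 3]
After op 2 (out_shuffle): [4 6 7 1 8 5 9 0 2 3]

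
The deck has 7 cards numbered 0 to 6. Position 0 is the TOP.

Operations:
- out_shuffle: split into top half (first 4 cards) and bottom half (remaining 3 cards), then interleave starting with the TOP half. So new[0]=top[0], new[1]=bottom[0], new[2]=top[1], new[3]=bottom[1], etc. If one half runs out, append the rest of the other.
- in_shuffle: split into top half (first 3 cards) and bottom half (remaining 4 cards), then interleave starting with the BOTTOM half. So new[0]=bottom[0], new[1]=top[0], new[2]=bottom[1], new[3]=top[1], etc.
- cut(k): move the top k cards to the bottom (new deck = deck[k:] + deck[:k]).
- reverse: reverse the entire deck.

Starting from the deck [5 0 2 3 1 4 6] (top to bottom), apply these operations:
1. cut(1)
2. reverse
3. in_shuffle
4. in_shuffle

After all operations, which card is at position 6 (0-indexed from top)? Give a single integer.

Answer: 0

Derivation:
After op 1 (cut(1)): [0 2 3 1 4 6 5]
After op 2 (reverse): [5 6 4 1 3 2 0]
After op 3 (in_shuffle): [1 5 3 6 2 4 0]
After op 4 (in_shuffle): [6 1 2 5 4 3 0]
Position 6: card 0.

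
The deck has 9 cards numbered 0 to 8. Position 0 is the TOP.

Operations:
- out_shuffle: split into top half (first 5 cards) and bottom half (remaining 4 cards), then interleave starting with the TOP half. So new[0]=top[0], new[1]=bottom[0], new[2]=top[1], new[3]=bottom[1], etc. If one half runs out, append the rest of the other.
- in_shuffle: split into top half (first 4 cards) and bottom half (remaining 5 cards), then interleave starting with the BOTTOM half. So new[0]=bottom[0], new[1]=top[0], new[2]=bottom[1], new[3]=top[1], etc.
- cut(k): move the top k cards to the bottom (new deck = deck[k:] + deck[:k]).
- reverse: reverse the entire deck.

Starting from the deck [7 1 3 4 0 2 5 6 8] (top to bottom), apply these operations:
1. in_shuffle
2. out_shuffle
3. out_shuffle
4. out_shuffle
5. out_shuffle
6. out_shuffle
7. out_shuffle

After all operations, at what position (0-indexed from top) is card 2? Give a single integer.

Answer: 2

Derivation:
After op 1 (in_shuffle): [0 7 2 1 5 3 6 4 8]
After op 2 (out_shuffle): [0 3 7 6 2 4 1 8 5]
After op 3 (out_shuffle): [0 4 3 1 7 8 6 5 2]
After op 4 (out_shuffle): [0 8 4 6 3 5 1 2 7]
After op 5 (out_shuffle): [0 5 8 1 4 2 6 7 3]
After op 6 (out_shuffle): [0 2 5 6 8 7 1 3 4]
After op 7 (out_shuffle): [0 7 2 1 5 3 6 4 8]
Card 2 is at position 2.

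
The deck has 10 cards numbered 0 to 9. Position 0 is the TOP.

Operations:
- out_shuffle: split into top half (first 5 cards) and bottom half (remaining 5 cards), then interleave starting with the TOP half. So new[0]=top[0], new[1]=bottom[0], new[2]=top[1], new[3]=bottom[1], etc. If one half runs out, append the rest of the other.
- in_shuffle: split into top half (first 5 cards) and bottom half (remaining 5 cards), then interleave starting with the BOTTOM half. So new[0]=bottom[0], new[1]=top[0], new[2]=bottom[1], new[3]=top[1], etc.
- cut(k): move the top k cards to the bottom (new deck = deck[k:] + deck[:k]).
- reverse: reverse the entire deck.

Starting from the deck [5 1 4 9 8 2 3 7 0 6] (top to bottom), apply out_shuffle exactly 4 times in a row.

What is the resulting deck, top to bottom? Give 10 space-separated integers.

Answer: 5 8 0 9 7 4 3 1 2 6

Derivation:
After op 1 (out_shuffle): [5 2 1 3 4 7 9 0 8 6]
After op 2 (out_shuffle): [5 7 2 9 1 0 3 8 4 6]
After op 3 (out_shuffle): [5 0 7 3 2 8 9 4 1 6]
After op 4 (out_shuffle): [5 8 0 9 7 4 3 1 2 6]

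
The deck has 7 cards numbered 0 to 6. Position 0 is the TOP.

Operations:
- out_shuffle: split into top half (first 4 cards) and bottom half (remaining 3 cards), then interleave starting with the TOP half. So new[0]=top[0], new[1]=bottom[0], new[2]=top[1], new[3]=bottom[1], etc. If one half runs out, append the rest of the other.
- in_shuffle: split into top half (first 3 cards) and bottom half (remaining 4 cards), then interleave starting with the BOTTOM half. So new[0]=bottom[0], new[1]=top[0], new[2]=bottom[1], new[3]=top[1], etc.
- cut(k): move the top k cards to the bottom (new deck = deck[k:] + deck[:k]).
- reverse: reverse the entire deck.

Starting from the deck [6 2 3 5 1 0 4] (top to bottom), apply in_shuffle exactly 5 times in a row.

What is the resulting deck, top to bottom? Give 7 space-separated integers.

After op 1 (in_shuffle): [5 6 1 2 0 3 4]
After op 2 (in_shuffle): [2 5 0 6 3 1 4]
After op 3 (in_shuffle): [6 2 3 5 1 0 4]
After op 4 (in_shuffle): [5 6 1 2 0 3 4]
After op 5 (in_shuffle): [2 5 0 6 3 1 4]

Answer: 2 5 0 6 3 1 4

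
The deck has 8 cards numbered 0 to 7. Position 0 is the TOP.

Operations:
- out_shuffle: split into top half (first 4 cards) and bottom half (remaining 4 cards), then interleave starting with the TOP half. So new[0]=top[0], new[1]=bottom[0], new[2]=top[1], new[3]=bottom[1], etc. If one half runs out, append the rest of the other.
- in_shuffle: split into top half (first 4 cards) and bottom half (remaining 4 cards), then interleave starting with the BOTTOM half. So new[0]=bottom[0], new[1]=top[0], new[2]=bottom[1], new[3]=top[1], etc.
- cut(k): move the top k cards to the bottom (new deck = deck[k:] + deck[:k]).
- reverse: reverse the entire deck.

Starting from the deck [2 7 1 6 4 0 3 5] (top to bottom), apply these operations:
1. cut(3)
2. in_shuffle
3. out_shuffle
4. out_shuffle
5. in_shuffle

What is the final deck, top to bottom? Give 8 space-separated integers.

Answer: 6 5 4 2 0 7 3 1

Derivation:
After op 1 (cut(3)): [6 4 0 3 5 2 7 1]
After op 2 (in_shuffle): [5 6 2 4 7 0 1 3]
After op 3 (out_shuffle): [5 7 6 0 2 1 4 3]
After op 4 (out_shuffle): [5 2 7 1 6 4 0 3]
After op 5 (in_shuffle): [6 5 4 2 0 7 3 1]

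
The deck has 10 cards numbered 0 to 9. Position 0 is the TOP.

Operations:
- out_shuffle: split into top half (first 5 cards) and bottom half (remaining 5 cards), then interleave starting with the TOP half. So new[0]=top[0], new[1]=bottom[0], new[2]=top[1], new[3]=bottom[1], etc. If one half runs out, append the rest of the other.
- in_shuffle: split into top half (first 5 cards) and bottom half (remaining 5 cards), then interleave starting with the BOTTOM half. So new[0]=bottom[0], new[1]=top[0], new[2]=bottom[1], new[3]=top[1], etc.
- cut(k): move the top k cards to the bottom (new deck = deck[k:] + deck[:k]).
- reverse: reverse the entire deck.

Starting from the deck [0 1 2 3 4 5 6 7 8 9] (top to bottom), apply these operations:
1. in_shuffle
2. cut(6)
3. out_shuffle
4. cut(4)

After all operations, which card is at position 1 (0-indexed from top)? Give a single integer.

Answer: 1

Derivation:
After op 1 (in_shuffle): [5 0 6 1 7 2 8 3 9 4]
After op 2 (cut(6)): [8 3 9 4 5 0 6 1 7 2]
After op 3 (out_shuffle): [8 0 3 6 9 1 4 7 5 2]
After op 4 (cut(4)): [9 1 4 7 5 2 8 0 3 6]
Position 1: card 1.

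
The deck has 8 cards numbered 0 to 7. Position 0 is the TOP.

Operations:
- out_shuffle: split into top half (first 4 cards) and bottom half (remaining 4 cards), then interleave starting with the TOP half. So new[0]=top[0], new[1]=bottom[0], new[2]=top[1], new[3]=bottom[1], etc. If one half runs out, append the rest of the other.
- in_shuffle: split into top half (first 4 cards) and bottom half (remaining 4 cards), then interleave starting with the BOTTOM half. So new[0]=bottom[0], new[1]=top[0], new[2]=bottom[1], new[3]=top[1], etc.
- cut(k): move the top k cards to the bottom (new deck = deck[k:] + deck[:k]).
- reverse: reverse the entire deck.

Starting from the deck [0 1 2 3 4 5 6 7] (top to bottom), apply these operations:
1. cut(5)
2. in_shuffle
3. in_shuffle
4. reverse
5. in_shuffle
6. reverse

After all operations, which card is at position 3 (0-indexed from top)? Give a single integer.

Answer: 1

Derivation:
After op 1 (cut(5)): [5 6 7 0 1 2 3 4]
After op 2 (in_shuffle): [1 5 2 6 3 7 4 0]
After op 3 (in_shuffle): [3 1 7 5 4 2 0 6]
After op 4 (reverse): [6 0 2 4 5 7 1 3]
After op 5 (in_shuffle): [5 6 7 0 1 2 3 4]
After op 6 (reverse): [4 3 2 1 0 7 6 5]
Position 3: card 1.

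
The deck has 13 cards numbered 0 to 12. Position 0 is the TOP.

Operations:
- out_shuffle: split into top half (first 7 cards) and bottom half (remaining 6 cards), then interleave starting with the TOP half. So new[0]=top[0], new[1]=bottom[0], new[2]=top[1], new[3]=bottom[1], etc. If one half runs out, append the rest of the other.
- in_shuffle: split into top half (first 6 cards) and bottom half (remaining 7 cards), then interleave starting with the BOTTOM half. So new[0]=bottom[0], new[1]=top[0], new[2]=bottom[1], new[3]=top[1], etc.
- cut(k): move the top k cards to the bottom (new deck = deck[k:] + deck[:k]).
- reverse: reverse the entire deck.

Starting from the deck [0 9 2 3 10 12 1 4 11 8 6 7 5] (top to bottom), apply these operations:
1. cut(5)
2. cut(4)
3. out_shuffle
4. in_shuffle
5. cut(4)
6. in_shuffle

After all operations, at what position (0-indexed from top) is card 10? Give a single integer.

Answer: 7

Derivation:
After op 1 (cut(5)): [12 1 4 11 8 6 7 5 0 9 2 3 10]
After op 2 (cut(4)): [8 6 7 5 0 9 2 3 10 12 1 4 11]
After op 3 (out_shuffle): [8 3 6 10 7 12 5 1 0 4 9 11 2]
After op 4 (in_shuffle): [5 8 1 3 0 6 4 10 9 7 11 12 2]
After op 5 (cut(4)): [0 6 4 10 9 7 11 12 2 5 8 1 3]
After op 6 (in_shuffle): [11 0 12 6 2 4 5 10 8 9 1 7 3]
Card 10 is at position 7.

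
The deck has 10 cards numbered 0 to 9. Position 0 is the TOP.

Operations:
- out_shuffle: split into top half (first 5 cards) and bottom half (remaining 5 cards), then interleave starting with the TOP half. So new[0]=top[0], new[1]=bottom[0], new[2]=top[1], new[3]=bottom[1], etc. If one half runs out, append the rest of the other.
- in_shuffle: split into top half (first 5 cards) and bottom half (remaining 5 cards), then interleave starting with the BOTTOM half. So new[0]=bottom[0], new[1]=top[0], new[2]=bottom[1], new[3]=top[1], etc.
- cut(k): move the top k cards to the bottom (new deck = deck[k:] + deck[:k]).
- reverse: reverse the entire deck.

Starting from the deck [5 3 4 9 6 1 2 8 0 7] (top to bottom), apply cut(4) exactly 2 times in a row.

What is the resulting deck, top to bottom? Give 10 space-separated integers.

After op 1 (cut(4)): [6 1 2 8 0 7 5 3 4 9]
After op 2 (cut(4)): [0 7 5 3 4 9 6 1 2 8]

Answer: 0 7 5 3 4 9 6 1 2 8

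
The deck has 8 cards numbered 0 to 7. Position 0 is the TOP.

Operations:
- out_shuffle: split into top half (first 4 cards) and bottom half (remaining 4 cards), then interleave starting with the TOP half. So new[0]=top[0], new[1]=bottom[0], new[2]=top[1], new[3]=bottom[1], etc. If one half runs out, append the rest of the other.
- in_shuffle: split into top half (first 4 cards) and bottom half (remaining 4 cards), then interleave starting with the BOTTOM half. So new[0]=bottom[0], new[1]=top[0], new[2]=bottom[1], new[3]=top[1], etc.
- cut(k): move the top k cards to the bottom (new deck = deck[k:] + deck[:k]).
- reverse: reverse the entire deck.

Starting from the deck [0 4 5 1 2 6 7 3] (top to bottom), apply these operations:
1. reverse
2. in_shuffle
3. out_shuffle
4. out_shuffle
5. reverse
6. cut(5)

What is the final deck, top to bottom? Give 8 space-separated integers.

After op 1 (reverse): [3 7 6 2 1 5 4 0]
After op 2 (in_shuffle): [1 3 5 7 4 6 0 2]
After op 3 (out_shuffle): [1 4 3 6 5 0 7 2]
After op 4 (out_shuffle): [1 5 4 0 3 7 6 2]
After op 5 (reverse): [2 6 7 3 0 4 5 1]
After op 6 (cut(5)): [4 5 1 2 6 7 3 0]

Answer: 4 5 1 2 6 7 3 0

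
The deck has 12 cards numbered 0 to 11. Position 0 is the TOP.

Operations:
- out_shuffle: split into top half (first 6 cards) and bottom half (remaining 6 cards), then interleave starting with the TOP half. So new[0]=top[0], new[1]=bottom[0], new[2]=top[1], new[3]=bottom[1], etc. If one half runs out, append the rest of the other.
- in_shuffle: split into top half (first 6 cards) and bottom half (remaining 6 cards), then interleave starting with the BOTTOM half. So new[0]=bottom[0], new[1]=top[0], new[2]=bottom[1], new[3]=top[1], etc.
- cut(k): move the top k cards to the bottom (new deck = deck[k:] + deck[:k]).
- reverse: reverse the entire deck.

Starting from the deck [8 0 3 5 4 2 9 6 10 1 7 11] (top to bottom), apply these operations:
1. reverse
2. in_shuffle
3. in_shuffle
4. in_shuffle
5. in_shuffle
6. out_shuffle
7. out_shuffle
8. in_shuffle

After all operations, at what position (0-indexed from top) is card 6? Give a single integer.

Answer: 9

Derivation:
After op 1 (reverse): [11 7 1 10 6 9 2 4 5 3 0 8]
After op 2 (in_shuffle): [2 11 4 7 5 1 3 10 0 6 8 9]
After op 3 (in_shuffle): [3 2 10 11 0 4 6 7 8 5 9 1]
After op 4 (in_shuffle): [6 3 7 2 8 10 5 11 9 0 1 4]
After op 5 (in_shuffle): [5 6 11 3 9 7 0 2 1 8 4 10]
After op 6 (out_shuffle): [5 0 6 2 11 1 3 8 9 4 7 10]
After op 7 (out_shuffle): [5 3 0 8 6 9 2 4 11 7 1 10]
After op 8 (in_shuffle): [2 5 4 3 11 0 7 8 1 6 10 9]
Card 6 is at position 9.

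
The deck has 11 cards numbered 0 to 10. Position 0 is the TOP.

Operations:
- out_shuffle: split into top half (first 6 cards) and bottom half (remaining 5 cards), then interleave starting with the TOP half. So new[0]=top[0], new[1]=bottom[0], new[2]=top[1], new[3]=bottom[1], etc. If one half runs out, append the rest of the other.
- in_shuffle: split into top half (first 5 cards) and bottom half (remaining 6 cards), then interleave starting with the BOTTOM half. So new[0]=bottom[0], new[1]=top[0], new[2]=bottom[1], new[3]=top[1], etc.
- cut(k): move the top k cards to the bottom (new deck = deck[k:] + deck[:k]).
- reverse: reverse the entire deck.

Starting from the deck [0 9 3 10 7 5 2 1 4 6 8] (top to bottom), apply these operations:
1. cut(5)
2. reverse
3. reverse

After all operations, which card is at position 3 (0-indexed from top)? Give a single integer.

After op 1 (cut(5)): [5 2 1 4 6 8 0 9 3 10 7]
After op 2 (reverse): [7 10 3 9 0 8 6 4 1 2 5]
After op 3 (reverse): [5 2 1 4 6 8 0 9 3 10 7]
Position 3: card 4.

Answer: 4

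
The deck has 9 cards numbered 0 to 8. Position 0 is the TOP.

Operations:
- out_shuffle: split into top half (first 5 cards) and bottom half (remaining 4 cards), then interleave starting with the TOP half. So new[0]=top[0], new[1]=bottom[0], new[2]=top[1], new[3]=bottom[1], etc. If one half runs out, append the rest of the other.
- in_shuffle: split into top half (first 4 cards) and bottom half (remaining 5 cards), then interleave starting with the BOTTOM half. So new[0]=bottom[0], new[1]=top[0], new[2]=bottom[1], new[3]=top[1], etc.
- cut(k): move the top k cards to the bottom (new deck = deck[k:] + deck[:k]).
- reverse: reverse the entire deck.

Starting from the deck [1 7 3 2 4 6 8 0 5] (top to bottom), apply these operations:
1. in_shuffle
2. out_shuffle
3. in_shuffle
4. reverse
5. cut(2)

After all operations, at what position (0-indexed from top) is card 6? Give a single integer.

Answer: 6

Derivation:
After op 1 (in_shuffle): [4 1 6 7 8 3 0 2 5]
After op 2 (out_shuffle): [4 3 1 0 6 2 7 5 8]
After op 3 (in_shuffle): [6 4 2 3 7 1 5 0 8]
After op 4 (reverse): [8 0 5 1 7 3 2 4 6]
After op 5 (cut(2)): [5 1 7 3 2 4 6 8 0]
Card 6 is at position 6.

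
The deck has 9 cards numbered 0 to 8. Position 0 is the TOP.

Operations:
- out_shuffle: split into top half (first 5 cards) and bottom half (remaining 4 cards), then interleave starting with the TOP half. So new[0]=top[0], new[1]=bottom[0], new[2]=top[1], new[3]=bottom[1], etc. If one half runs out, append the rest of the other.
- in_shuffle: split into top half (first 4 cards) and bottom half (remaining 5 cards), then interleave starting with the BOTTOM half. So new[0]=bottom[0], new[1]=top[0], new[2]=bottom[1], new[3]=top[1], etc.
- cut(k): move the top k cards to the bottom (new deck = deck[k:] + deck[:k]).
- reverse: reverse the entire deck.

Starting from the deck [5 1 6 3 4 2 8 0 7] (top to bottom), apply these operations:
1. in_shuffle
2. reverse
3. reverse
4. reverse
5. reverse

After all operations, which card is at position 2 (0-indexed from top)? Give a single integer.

Answer: 2

Derivation:
After op 1 (in_shuffle): [4 5 2 1 8 6 0 3 7]
After op 2 (reverse): [7 3 0 6 8 1 2 5 4]
After op 3 (reverse): [4 5 2 1 8 6 0 3 7]
After op 4 (reverse): [7 3 0 6 8 1 2 5 4]
After op 5 (reverse): [4 5 2 1 8 6 0 3 7]
Position 2: card 2.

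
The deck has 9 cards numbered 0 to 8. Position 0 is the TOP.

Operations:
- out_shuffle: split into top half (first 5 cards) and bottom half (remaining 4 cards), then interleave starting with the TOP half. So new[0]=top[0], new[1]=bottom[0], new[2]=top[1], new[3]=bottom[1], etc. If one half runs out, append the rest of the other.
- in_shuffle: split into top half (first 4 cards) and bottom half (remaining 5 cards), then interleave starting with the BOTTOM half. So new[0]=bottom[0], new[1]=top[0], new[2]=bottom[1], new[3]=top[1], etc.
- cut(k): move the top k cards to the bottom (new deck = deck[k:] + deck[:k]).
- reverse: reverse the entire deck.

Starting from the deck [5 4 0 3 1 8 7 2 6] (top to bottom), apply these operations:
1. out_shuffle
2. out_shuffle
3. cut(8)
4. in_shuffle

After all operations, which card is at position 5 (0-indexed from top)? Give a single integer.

Answer: 2

Derivation:
After op 1 (out_shuffle): [5 8 4 7 0 2 3 6 1]
After op 2 (out_shuffle): [5 2 8 3 4 6 7 1 0]
After op 3 (cut(8)): [0 5 2 8 3 4 6 7 1]
After op 4 (in_shuffle): [3 0 4 5 6 2 7 8 1]
Position 5: card 2.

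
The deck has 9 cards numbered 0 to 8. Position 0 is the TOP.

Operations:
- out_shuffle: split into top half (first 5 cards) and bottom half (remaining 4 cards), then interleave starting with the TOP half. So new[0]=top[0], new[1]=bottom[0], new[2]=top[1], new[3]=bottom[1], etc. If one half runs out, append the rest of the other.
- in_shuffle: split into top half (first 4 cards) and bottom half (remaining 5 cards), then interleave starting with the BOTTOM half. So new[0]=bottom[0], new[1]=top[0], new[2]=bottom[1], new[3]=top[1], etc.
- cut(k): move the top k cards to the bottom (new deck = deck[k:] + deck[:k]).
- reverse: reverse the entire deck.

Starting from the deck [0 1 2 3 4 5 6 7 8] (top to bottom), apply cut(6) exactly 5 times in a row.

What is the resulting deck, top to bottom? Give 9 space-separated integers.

Answer: 3 4 5 6 7 8 0 1 2

Derivation:
After op 1 (cut(6)): [6 7 8 0 1 2 3 4 5]
After op 2 (cut(6)): [3 4 5 6 7 8 0 1 2]
After op 3 (cut(6)): [0 1 2 3 4 5 6 7 8]
After op 4 (cut(6)): [6 7 8 0 1 2 3 4 5]
After op 5 (cut(6)): [3 4 5 6 7 8 0 1 2]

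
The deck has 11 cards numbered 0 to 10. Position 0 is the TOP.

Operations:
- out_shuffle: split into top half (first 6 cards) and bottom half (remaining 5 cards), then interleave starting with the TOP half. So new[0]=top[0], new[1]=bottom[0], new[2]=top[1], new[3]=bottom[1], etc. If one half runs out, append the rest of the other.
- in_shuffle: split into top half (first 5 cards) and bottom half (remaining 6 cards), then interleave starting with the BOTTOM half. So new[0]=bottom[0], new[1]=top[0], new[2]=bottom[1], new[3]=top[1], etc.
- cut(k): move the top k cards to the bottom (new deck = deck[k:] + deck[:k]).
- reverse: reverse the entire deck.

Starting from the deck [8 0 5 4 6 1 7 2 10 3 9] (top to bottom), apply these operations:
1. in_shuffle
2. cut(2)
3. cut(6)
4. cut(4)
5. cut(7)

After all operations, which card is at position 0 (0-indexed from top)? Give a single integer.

After op 1 (in_shuffle): [1 8 7 0 2 5 10 4 3 6 9]
After op 2 (cut(2)): [7 0 2 5 10 4 3 6 9 1 8]
After op 3 (cut(6)): [3 6 9 1 8 7 0 2 5 10 4]
After op 4 (cut(4)): [8 7 0 2 5 10 4 3 6 9 1]
After op 5 (cut(7)): [3 6 9 1 8 7 0 2 5 10 4]
Position 0: card 3.

Answer: 3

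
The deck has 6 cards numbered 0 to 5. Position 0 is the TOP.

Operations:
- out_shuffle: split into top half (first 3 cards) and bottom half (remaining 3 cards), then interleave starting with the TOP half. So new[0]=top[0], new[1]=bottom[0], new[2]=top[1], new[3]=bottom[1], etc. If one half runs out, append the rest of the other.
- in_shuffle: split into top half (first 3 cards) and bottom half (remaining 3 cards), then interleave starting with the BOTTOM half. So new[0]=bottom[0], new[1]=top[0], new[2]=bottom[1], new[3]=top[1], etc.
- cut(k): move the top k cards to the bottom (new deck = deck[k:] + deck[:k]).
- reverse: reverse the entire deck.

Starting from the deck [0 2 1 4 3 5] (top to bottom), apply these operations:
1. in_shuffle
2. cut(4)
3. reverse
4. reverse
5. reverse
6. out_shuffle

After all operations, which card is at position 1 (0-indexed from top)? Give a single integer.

After op 1 (in_shuffle): [4 0 3 2 5 1]
After op 2 (cut(4)): [5 1 4 0 3 2]
After op 3 (reverse): [2 3 0 4 1 5]
After op 4 (reverse): [5 1 4 0 3 2]
After op 5 (reverse): [2 3 0 4 1 5]
After op 6 (out_shuffle): [2 4 3 1 0 5]
Position 1: card 4.

Answer: 4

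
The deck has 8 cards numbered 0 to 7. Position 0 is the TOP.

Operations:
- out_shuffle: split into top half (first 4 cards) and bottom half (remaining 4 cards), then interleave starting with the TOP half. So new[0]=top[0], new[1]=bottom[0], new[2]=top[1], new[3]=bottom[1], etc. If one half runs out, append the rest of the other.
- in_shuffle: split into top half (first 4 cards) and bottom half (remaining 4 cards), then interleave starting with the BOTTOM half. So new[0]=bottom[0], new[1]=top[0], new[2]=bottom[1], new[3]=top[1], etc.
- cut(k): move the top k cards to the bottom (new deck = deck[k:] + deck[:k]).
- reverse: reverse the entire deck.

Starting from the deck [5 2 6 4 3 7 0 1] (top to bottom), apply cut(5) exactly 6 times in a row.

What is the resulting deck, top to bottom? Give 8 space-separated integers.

Answer: 0 1 5 2 6 4 3 7

Derivation:
After op 1 (cut(5)): [7 0 1 5 2 6 4 3]
After op 2 (cut(5)): [6 4 3 7 0 1 5 2]
After op 3 (cut(5)): [1 5 2 6 4 3 7 0]
After op 4 (cut(5)): [3 7 0 1 5 2 6 4]
After op 5 (cut(5)): [2 6 4 3 7 0 1 5]
After op 6 (cut(5)): [0 1 5 2 6 4 3 7]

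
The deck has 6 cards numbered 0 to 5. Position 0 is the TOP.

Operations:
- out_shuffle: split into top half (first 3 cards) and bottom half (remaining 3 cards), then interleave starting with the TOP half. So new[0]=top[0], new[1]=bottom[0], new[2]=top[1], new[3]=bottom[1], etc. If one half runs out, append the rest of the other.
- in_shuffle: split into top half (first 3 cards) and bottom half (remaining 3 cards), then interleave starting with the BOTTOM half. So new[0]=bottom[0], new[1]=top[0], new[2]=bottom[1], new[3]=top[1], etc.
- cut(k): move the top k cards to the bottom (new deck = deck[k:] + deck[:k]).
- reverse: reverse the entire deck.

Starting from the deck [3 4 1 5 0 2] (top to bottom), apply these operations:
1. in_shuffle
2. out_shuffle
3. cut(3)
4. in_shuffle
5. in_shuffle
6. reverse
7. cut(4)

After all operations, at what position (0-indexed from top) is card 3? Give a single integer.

Answer: 5

Derivation:
After op 1 (in_shuffle): [5 3 0 4 2 1]
After op 2 (out_shuffle): [5 4 3 2 0 1]
After op 3 (cut(3)): [2 0 1 5 4 3]
After op 4 (in_shuffle): [5 2 4 0 3 1]
After op 5 (in_shuffle): [0 5 3 2 1 4]
After op 6 (reverse): [4 1 2 3 5 0]
After op 7 (cut(4)): [5 0 4 1 2 3]
Card 3 is at position 5.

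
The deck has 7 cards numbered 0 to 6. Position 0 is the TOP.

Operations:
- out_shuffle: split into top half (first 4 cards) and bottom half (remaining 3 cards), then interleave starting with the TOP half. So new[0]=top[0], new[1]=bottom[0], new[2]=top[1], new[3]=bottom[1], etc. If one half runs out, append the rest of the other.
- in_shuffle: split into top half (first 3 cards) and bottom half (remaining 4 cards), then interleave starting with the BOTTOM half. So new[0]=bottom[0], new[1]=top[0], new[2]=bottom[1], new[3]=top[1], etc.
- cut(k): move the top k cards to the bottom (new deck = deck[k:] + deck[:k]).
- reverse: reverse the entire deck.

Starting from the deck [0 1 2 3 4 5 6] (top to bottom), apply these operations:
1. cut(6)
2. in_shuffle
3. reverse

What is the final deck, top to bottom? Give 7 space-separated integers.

After op 1 (cut(6)): [6 0 1 2 3 4 5]
After op 2 (in_shuffle): [2 6 3 0 4 1 5]
After op 3 (reverse): [5 1 4 0 3 6 2]

Answer: 5 1 4 0 3 6 2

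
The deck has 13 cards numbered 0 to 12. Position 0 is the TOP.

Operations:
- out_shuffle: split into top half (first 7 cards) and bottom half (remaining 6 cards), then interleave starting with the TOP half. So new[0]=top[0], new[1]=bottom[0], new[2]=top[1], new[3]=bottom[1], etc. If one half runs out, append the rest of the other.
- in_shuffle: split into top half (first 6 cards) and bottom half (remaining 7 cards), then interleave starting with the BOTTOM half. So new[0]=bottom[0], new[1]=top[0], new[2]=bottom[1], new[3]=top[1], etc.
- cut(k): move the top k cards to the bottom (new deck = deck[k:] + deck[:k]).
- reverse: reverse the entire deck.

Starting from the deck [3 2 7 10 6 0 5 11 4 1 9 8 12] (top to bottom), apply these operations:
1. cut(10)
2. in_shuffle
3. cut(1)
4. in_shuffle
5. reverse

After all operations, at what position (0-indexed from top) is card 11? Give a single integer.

Answer: 10

Derivation:
After op 1 (cut(10)): [9 8 12 3 2 7 10 6 0 5 11 4 1]
After op 2 (in_shuffle): [10 9 6 8 0 12 5 3 11 2 4 7 1]
After op 3 (cut(1)): [9 6 8 0 12 5 3 11 2 4 7 1 10]
After op 4 (in_shuffle): [3 9 11 6 2 8 4 0 7 12 1 5 10]
After op 5 (reverse): [10 5 1 12 7 0 4 8 2 6 11 9 3]
Card 11 is at position 10.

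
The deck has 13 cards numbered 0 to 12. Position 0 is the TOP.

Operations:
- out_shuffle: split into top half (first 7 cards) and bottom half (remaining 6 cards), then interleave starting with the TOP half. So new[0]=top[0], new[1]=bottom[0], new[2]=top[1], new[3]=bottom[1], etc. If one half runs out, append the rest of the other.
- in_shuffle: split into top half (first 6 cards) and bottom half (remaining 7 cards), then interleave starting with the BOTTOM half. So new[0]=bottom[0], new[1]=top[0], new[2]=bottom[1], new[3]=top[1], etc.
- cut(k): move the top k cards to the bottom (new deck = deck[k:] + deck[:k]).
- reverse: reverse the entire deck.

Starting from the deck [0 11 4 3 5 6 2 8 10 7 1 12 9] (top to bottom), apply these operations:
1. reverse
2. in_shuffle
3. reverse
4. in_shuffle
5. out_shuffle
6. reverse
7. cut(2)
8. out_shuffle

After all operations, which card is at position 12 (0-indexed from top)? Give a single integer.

Answer: 1

Derivation:
After op 1 (reverse): [9 12 1 7 10 8 2 6 5 3 4 11 0]
After op 2 (in_shuffle): [2 9 6 12 5 1 3 7 4 10 11 8 0]
After op 3 (reverse): [0 8 11 10 4 7 3 1 5 12 6 9 2]
After op 4 (in_shuffle): [3 0 1 8 5 11 12 10 6 4 9 7 2]
After op 5 (out_shuffle): [3 10 0 6 1 4 8 9 5 7 11 2 12]
After op 6 (reverse): [12 2 11 7 5 9 8 4 1 6 0 10 3]
After op 7 (cut(2)): [11 7 5 9 8 4 1 6 0 10 3 12 2]
After op 8 (out_shuffle): [11 6 7 0 5 10 9 3 8 12 4 2 1]
Position 12: card 1.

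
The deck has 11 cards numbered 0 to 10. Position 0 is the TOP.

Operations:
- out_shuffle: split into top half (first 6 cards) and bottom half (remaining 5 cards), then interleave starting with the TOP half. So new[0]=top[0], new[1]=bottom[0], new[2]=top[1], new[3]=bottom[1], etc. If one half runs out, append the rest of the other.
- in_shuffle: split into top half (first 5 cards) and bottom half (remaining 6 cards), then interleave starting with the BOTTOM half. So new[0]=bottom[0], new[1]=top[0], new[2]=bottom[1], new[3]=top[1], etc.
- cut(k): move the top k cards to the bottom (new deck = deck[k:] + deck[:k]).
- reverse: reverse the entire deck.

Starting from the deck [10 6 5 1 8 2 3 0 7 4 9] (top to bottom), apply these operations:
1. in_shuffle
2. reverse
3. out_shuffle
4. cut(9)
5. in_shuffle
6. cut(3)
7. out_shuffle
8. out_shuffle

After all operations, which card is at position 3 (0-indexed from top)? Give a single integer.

Answer: 2

Derivation:
After op 1 (in_shuffle): [2 10 3 6 0 5 7 1 4 8 9]
After op 2 (reverse): [9 8 4 1 7 5 0 6 3 10 2]
After op 3 (out_shuffle): [9 0 8 6 4 3 1 10 7 2 5]
After op 4 (cut(9)): [2 5 9 0 8 6 4 3 1 10 7]
After op 5 (in_shuffle): [6 2 4 5 3 9 1 0 10 8 7]
After op 6 (cut(3)): [5 3 9 1 0 10 8 7 6 2 4]
After op 7 (out_shuffle): [5 8 3 7 9 6 1 2 0 4 10]
After op 8 (out_shuffle): [5 1 8 2 3 0 7 4 9 10 6]
Position 3: card 2.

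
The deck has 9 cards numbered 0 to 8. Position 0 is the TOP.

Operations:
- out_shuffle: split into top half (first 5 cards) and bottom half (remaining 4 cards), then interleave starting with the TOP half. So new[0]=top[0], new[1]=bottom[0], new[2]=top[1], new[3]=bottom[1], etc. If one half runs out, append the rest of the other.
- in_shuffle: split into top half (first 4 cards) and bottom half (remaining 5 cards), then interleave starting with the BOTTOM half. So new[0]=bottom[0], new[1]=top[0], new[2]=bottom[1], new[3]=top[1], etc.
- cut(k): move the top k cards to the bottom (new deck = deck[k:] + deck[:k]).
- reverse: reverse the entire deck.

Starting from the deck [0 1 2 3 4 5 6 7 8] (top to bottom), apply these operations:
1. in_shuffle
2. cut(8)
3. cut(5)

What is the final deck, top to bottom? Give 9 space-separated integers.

After op 1 (in_shuffle): [4 0 5 1 6 2 7 3 8]
After op 2 (cut(8)): [8 4 0 5 1 6 2 7 3]
After op 3 (cut(5)): [6 2 7 3 8 4 0 5 1]

Answer: 6 2 7 3 8 4 0 5 1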